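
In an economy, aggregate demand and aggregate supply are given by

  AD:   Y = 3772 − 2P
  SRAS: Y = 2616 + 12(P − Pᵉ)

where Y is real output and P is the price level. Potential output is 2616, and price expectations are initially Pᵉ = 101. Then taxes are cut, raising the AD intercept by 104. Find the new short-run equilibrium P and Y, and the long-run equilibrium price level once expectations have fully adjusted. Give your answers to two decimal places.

Short run: P = 176.57, Y = 3522.86. Long run: P = 630.00.

AD shifts right: new AD is Y = 3876 − 2P. With Pᵉ = 101, SRAS is Y = 1404 + 12P.
Short run: 3876 − 2P = 1404 + 12P gives 2472 = 14P, so P = 176.57 and Y = 3876 − 2P = 3522.86.
Y = 3522.86 is above potential 2616; expectations adjust and SRAS shifts left until Y = 2616.
Long run: on the new AD curve, 2616 = 3876 − 2P gives P = 630.00.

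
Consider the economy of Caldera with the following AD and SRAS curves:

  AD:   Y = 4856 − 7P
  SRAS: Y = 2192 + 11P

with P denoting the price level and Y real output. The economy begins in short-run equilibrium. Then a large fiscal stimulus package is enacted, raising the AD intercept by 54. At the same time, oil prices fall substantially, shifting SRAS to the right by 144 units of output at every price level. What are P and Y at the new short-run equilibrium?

After both shocks: AD is Y = 4910 − 7P and SRAS is Y = 2336 + 11P.
Setting them equal: 2574 = 18P, so P = 143.
Y = 4910 − 7·143 = 3909.

P = 143, Y = 3909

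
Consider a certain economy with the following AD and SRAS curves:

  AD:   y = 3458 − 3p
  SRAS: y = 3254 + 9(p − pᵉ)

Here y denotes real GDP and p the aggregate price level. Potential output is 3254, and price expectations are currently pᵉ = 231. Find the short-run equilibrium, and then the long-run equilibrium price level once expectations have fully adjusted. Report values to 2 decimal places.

Short run: with pᵉ = 231, SRAS is y = 1175 + 9p. Setting AD = SRAS gives 2283 = 12p, so p = 190.25 and y = 3458 − 3p = 2887.25.
Output 2887.25 is below potential 3254, so over time expected prices fall and SRAS shifts right until y returns to 3254.
Long run: y = 3254 on the AD curve gives 3254 = 3458 − 3p, so p = 68.00.

Short run: p = 190.25, y = 2887.25. Long run: p = 68.00.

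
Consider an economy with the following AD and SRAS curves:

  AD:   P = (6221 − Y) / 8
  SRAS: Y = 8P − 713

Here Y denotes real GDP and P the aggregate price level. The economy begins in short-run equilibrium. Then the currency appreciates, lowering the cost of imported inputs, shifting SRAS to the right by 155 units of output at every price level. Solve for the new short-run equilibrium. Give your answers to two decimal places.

This is a positive supply shock: SRAS shifts right.
New SRAS: Y = 8P − 558.
Set AD = SRAS: 6221 − 8P = 8P − 558, so 6779 = 16P and P = 423.69.
Substituting into AD, Y = 2831.50.

P = 423.69, Y = 2831.50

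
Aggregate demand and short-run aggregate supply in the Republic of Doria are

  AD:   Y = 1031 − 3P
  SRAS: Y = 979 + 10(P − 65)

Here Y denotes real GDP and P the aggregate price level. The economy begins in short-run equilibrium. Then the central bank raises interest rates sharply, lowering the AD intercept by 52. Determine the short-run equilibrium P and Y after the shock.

P = 50, Y = 829

This is a negative demand shock: AD shifts left.
New AD: Y = 979 − 3P.
SRAS can be written Y = 329 + 10P.
Set AD = SRAS: 979 − 3P = 329 + 10P, so 650 = 13P and P = 50.
Y = 979 − 3·50 = 829.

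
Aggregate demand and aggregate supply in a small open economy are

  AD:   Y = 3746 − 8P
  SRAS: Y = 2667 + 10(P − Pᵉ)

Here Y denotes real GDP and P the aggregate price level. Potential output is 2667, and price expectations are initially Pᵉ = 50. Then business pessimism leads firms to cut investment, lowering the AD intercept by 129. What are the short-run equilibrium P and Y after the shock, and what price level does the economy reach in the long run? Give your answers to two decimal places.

AD shifts left: new AD is Y = 3617 − 8P. With Pᵉ = 50, SRAS is Y = 2167 + 10P.
Short run: 3617 − 8P = 2167 + 10P gives 1450 = 18P, so P = 80.56 and Y = 3617 − 8P = 2972.56.
Y = 2972.56 is above potential 2667; expectations adjust and SRAS shifts left until Y = 2667.
Long run: on the new AD curve, 2667 = 3617 − 8P gives P = 118.75.

Short run: P = 80.56, Y = 2972.56. Long run: P = 118.75.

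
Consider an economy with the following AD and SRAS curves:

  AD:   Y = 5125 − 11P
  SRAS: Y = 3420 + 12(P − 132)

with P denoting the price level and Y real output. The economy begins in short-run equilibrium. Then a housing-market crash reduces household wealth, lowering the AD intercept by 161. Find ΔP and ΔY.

ΔP = -7, ΔY = -84

This is a negative demand shock: AD shifts left.
New AD: Y = 4964 − 11P.
SRAS can be written Y = 1836 + 12P.
Set AD = SRAS: 4964 − 11P = 1836 + 12P, so 3128 = 23P and P = 136.
Y = 4964 − 11·136 = 3468.
Initially P = 143, Y = 3552, so ΔP = -7 and ΔY = -84.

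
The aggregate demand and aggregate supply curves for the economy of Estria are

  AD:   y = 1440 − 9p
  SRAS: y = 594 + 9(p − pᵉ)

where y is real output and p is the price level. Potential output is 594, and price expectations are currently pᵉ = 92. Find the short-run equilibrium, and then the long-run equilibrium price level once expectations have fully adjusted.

Short run: with pᵉ = 92, SRAS is y = 9p − 234. Setting AD = SRAS gives 1674 = 18p, so p = 93 and y = 1440 − 9·93 = 603.
Output 603 is above potential 594, so over time expected prices rise and SRAS shifts left until y returns to 594.
Long run: y = 594 on the AD curve gives 594 = 1440 − 9p, so p = 94.

Short run: p = 93, y = 603. Long run: p = 94.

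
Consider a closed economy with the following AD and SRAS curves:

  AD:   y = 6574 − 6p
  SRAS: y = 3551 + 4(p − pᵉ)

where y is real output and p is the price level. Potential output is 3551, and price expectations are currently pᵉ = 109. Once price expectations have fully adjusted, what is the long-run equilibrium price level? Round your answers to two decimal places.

Short run: with pᵉ = 109, SRAS is y = 3115 + 4p. Setting AD = SRAS gives 3459 = 10p, so p = 345.90 and y = 6574 − 6p = 4498.60.
Output 4498.60 is above potential 3551, so over time expected prices rise and SRAS shifts left until y returns to 3551.
Long run: y = 3551 on the AD curve gives 3551 = 6574 − 6p, so p = 503.83.

Long-run p = 503.83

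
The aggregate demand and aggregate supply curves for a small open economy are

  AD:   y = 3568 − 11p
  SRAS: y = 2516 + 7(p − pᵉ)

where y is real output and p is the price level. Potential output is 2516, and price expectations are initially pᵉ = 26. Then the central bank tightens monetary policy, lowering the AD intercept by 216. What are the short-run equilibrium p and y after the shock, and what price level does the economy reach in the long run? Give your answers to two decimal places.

AD shifts left: new AD is y = 3352 − 11p. With pᵉ = 26, SRAS is y = 2334 + 7p.
Short run: 3352 − 11p = 2334 + 7p gives 1018 = 18p, so p = 56.56 and y = 3352 − 11p = 2729.89.
y = 2729.89 is above potential 2516; expectations adjust and SRAS shifts left until y = 2516.
Long run: on the new AD curve, 2516 = 3352 − 11p gives p = 76.00.

Short run: p = 56.56, y = 2729.89. Long run: p = 76.00.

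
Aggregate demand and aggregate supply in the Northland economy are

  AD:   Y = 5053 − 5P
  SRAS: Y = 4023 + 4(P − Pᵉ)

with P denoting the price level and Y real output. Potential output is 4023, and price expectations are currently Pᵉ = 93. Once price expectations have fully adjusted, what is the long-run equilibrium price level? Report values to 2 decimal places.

Short run: with Pᵉ = 93, SRAS is Y = 3651 + 4P. Setting AD = SRAS gives 1402 = 9P, so P = 155.78 and Y = 5053 − 5P = 4274.11.
Output 4274.11 is above potential 4023, so over time expected prices rise and SRAS shifts left until Y returns to 4023.
Long run: Y = 4023 on the AD curve gives 4023 = 5053 − 5P, so P = 206.00.

Long-run P = 206.00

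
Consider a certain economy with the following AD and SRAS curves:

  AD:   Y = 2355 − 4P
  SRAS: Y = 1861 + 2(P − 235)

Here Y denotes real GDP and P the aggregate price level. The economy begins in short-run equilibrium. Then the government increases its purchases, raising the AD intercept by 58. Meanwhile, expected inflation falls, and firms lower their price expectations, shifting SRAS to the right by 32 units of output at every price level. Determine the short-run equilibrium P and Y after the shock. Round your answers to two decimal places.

After both shocks: AD is Y = 2413 − 4P and SRAS is Y = 1423 + 2P.
Setting them equal: 990 = 6P, so P = 165.00.
Substituting into AD, Y = 1753.00.

P = 165.00, Y = 1753.00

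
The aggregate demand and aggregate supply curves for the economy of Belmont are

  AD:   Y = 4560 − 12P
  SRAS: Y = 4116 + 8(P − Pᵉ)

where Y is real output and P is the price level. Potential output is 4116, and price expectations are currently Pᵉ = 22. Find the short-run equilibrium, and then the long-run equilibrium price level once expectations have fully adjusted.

Short run: with Pᵉ = 22, SRAS is Y = 3940 + 8P. Setting AD = SRAS gives 620 = 20P, so P = 31 and Y = 4560 − 12·31 = 4188.
Output 4188 is above potential 4116, so over time expected prices rise and SRAS shifts left until Y returns to 4116.
Long run: Y = 4116 on the AD curve gives 4116 = 4560 − 12P, so P = 37.

Short run: P = 31, Y = 4188. Long run: P = 37.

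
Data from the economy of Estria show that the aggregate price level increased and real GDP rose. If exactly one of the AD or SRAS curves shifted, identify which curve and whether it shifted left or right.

AD shifted right

P rose and Y rose. An AD shift moves P and Y in the same direction; an SRAS shift moves them in opposite directions.
Here P and Y moved in the same direction, so the AD curve shifted.
Since Y rose, AD shifted right.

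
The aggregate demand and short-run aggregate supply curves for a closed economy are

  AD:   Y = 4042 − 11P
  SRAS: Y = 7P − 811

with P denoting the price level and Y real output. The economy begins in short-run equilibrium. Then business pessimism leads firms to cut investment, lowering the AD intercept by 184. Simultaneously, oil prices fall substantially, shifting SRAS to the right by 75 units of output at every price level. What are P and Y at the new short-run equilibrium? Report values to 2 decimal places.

After both shocks: AD is Y = 3858 − 11P and SRAS is Y = 7P − 736.
Setting them equal: 4594 = 18P, so P = 255.22.
Substituting into AD, Y = 1050.56.

P = 255.22, Y = 1050.56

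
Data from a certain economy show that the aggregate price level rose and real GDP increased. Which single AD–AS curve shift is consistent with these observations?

P rose and Y rose. An AD shift moves P and Y in the same direction; an SRAS shift moves them in opposite directions.
Here P and Y moved in the same direction, so the AD curve shifted.
Since Y rose, AD shifted right.

AD shifted right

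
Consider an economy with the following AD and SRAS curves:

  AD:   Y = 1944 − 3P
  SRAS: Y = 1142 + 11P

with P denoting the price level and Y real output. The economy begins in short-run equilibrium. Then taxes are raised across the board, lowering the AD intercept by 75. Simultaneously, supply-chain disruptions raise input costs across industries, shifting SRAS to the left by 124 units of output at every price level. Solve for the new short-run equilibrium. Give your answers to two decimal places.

P = 60.79, Y = 1686.64

After both shocks: AD is Y = 1869 − 3P and SRAS is Y = 1018 + 11P.
Setting them equal: 851 = 14P, so P = 60.79.
Substituting into AD, Y = 1686.64.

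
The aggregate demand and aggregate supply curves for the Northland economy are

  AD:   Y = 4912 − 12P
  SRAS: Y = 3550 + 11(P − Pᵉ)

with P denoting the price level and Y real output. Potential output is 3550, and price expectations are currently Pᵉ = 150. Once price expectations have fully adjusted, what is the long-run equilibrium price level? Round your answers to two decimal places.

Short run: with Pᵉ = 150, SRAS is Y = 1900 + 11P. Setting AD = SRAS gives 3012 = 23P, so P = 130.96 and Y = 4912 − 12P = 3340.52.
Output 3340.52 is below potential 3550, so over time expected prices fall and SRAS shifts right until Y returns to 3550.
Long run: Y = 3550 on the AD curve gives 3550 = 4912 − 12P, so P = 113.50.

Long-run P = 113.50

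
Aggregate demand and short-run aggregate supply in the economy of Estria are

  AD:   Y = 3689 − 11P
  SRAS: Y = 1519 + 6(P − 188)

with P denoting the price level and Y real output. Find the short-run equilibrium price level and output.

P = 194, Y = 1555

Write SRAS as Y = 1519 + 6P − 1128 = 391 + 6P.
Set AD = SRAS: 3689 − 11P = 391 + 6P, so 3298 = 17P and P = 194.
Then Y = 3689 − 11·194 = 1555.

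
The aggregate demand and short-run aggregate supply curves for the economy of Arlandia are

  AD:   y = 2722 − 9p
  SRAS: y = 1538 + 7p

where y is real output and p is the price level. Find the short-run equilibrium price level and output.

p = 74, y = 2056

Set AD = SRAS: 2722 − 9p = 1538 + 7p, so 1184 = 16p and p = 74.
Then y = 2722 − 9·74 = 2056.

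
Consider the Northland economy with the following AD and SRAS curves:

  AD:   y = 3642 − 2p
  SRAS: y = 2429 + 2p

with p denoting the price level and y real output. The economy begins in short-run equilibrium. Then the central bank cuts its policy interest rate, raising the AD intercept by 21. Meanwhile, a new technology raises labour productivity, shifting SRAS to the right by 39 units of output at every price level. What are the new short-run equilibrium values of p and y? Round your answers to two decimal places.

p = 298.75, y = 3065.50

After both shocks: AD is y = 3663 − 2p and SRAS is y = 2468 + 2p.
Setting them equal: 1195 = 4p, so p = 298.75.
Substituting into AD, y = 3065.50.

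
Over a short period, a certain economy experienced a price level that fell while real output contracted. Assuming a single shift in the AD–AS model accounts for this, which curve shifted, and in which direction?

P fell and Y fell. An AD shift moves P and Y in the same direction; an SRAS shift moves them in opposite directions.
Here P and Y moved in the same direction, so the AD curve shifted.
Since Y fell, AD shifted left.

AD shifted left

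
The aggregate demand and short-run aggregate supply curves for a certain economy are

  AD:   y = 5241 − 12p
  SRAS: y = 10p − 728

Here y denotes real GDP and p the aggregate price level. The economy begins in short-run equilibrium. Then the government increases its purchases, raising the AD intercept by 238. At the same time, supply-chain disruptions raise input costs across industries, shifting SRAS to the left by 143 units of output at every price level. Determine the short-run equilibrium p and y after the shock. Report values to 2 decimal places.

After both shocks: AD is y = 5479 − 12p and SRAS is y = 10p − 871.
Setting them equal: 6350 = 22p, so p = 288.64.
Substituting into AD, y = 2015.36.

p = 288.64, y = 2015.36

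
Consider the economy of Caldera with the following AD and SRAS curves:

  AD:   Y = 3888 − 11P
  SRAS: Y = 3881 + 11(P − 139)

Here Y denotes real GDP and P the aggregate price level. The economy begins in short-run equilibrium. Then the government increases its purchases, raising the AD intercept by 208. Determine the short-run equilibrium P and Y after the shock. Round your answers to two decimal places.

This is a positive demand shock: AD shifts right.
New AD: Y = 4096 − 11P.
SRAS can be written Y = 2352 + 11P.
Set AD = SRAS: 4096 − 11P = 2352 + 11P, so 1744 = 22P and P = 79.27.
Substituting into AD, Y = 3224.00.

P = 79.27, Y = 3224.00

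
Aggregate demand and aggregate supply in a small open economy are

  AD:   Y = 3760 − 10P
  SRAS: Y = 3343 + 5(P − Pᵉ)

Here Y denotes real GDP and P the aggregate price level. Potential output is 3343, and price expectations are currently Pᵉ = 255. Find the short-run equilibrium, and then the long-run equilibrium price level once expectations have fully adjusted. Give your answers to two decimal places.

Short run: P = 112.80, Y = 2632.00. Long run: P = 41.70.

Short run: with Pᵉ = 255, SRAS is Y = 2068 + 5P. Setting AD = SRAS gives 1692 = 15P, so P = 112.80 and Y = 3760 − 10P = 2632.00.
Output 2632.00 is below potential 3343, so over time expected prices fall and SRAS shifts right until Y returns to 3343.
Long run: Y = 3343 on the AD curve gives 3343 = 3760 − 10P, so P = 41.70.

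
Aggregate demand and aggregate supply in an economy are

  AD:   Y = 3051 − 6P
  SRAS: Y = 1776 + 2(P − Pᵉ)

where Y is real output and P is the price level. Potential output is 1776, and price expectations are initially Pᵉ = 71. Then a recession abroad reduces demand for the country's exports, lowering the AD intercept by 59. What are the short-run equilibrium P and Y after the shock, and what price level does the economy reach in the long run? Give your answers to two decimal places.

Short run: P = 169.75, Y = 1973.50. Long run: P = 202.67.

AD shifts left: new AD is Y = 2992 − 6P. With Pᵉ = 71, SRAS is Y = 1634 + 2P.
Short run: 2992 − 6P = 1634 + 2P gives 1358 = 8P, so P = 169.75 and Y = 2992 − 6P = 1973.50.
Y = 1973.50 is above potential 1776; expectations adjust and SRAS shifts left until Y = 1776.
Long run: on the new AD curve, 1776 = 2992 − 6P gives P = 202.67.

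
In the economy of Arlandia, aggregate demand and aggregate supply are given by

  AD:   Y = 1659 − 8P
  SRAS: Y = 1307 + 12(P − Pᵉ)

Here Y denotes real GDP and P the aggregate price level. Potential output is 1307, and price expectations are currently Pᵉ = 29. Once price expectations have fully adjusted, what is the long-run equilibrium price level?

Short run: with Pᵉ = 29, SRAS is Y = 959 + 12P. Setting AD = SRAS gives 700 = 20P, so P = 35 and Y = 1659 − 8·35 = 1379.
Output 1379 is above potential 1307, so over time expected prices rise and SRAS shifts left until Y returns to 1307.
Long run: Y = 1307 on the AD curve gives 1307 = 1659 − 8P, so P = 44.

Long-run P = 44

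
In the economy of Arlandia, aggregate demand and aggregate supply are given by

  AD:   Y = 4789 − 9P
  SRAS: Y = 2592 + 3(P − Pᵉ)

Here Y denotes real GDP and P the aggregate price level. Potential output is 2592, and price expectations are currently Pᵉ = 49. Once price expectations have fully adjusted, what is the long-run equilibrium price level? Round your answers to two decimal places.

Short run: with Pᵉ = 49, SRAS is Y = 2445 + 3P. Setting AD = SRAS gives 2344 = 12P, so P = 195.33 and Y = 4789 − 9P = 3031.00.
Output 3031.00 is above potential 2592, so over time expected prices rise and SRAS shifts left until Y returns to 2592.
Long run: Y = 2592 on the AD curve gives 2592 = 4789 − 9P, so P = 244.11.

Long-run P = 244.11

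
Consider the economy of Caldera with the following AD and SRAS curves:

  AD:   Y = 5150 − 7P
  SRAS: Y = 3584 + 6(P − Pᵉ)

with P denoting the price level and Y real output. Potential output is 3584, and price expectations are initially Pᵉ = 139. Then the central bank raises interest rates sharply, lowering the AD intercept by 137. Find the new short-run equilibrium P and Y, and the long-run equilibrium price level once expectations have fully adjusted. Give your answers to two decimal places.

AD shifts left: new AD is Y = 5013 − 7P. With Pᵉ = 139, SRAS is Y = 2750 + 6P.
Short run: 5013 − 7P = 2750 + 6P gives 2263 = 13P, so P = 174.08 and Y = 5013 − 7P = 3794.46.
Y = 3794.46 is above potential 3584; expectations adjust and SRAS shifts left until Y = 3584.
Long run: on the new AD curve, 3584 = 5013 − 7P gives P = 204.14.

Short run: P = 174.08, Y = 3794.46. Long run: P = 204.14.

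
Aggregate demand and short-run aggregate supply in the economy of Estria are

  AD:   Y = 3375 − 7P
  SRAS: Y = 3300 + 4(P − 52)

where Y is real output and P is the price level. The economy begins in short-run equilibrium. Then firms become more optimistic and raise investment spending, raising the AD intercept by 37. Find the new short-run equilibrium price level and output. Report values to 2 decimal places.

This is a positive demand shock: AD shifts right.
New AD: Y = 3412 − 7P.
SRAS can be written Y = 3092 + 4P.
Set AD = SRAS: 3412 − 7P = 3092 + 4P, so 320 = 11P and P = 29.09.
Substituting into AD, Y = 3208.36.

P = 29.09, Y = 3208.36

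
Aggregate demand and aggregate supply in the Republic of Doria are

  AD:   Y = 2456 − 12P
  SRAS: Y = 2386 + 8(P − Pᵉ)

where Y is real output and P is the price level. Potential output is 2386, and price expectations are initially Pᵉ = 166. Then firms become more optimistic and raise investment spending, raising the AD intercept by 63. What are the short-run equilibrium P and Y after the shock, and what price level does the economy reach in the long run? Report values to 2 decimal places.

AD shifts right: new AD is Y = 2519 − 12P. With Pᵉ = 166, SRAS is Y = 1058 + 8P.
Short run: 2519 − 12P = 1058 + 8P gives 1461 = 20P, so P = 73.05 and Y = 2519 − 12P = 1642.40.
Y = 1642.40 is below potential 2386; expectations adjust and SRAS shifts right until Y = 2386.
Long run: on the new AD curve, 2386 = 2519 − 12P gives P = 11.08.

Short run: P = 73.05, Y = 1642.40. Long run: P = 11.08.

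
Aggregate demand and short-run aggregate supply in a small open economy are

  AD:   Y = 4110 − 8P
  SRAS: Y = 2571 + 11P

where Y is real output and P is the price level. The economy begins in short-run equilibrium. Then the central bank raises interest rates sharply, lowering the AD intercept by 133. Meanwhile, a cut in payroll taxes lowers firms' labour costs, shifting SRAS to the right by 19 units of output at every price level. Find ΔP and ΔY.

After both shocks: AD is Y = 3977 − 8P and SRAS is Y = 2590 + 11P.
Setting them equal: 1387 = 19P, so P = 73.
Y = 3977 − 8·73 = 3393.
Initially P = 81, Y = 3462, so ΔP = -8 and ΔY = -69.

ΔP = -8, ΔY = -69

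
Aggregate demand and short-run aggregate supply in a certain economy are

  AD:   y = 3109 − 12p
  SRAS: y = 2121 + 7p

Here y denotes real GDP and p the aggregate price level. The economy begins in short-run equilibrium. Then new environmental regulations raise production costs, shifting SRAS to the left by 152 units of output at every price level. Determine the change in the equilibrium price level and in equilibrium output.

This is a negative supply shock: SRAS shifts left.
New SRAS: y = 1969 + 7p.
Set AD = SRAS: 3109 − 12p = 1969 + 7p, so 1140 = 19p and p = 60.
y = 3109 − 12·60 = 2389.
Initially p = 52, y = 2485, so Δp = +8 and Δy = -96.

Δp = +8, Δy = -96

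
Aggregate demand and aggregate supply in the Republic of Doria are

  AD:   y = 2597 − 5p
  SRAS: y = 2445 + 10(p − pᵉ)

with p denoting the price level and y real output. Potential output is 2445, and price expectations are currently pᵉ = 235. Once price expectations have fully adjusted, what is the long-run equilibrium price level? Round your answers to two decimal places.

Long-run p = 30.40

Short run: with pᵉ = 235, SRAS is y = 95 + 10p. Setting AD = SRAS gives 2502 = 15p, so p = 166.80 and y = 2597 − 5p = 1763.00.
Output 1763.00 is below potential 2445, so over time expected prices fall and SRAS shifts right until y returns to 2445.
Long run: y = 2445 on the AD curve gives 2445 = 2597 − 5p, so p = 30.40.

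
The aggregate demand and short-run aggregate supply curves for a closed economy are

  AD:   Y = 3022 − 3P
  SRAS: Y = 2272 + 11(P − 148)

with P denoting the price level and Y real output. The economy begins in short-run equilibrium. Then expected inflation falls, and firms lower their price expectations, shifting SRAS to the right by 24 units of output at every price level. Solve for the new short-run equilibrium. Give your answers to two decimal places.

This is a positive supply shock: SRAS shifts right.
New SRAS: Y = 668 + 11P.
Set AD = SRAS: 3022 − 3P = 668 + 11P, so 2354 = 14P and P = 168.14.
Substituting into AD, Y = 2517.57.

P = 168.14, Y = 2517.57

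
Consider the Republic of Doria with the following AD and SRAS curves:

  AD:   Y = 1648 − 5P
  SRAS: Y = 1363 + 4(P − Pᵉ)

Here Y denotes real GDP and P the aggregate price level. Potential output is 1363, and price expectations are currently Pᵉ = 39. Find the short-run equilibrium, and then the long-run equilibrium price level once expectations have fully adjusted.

Short run: P = 49, Y = 1403. Long run: P = 57.

Short run: with Pᵉ = 39, SRAS is Y = 1207 + 4P. Setting AD = SRAS gives 441 = 9P, so P = 49 and Y = 1648 − 5·49 = 1403.
Output 1403 is above potential 1363, so over time expected prices rise and SRAS shifts left until Y returns to 1363.
Long run: Y = 1363 on the AD curve gives 1363 = 1648 − 5P, so P = 57.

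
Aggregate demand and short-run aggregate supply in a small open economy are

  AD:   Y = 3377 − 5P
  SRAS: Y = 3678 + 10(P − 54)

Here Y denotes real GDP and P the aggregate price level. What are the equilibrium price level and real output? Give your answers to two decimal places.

Write SRAS as Y = 3678 + 10P − 540 = 3138 + 10P.
Set AD = SRAS: 3377 − 5P = 3138 + 10P, so 239 = 15P and P = 15.93.
Substituting into AD, Y = 3377 − 5P = 3297.33.

P = 15.93, Y = 3297.33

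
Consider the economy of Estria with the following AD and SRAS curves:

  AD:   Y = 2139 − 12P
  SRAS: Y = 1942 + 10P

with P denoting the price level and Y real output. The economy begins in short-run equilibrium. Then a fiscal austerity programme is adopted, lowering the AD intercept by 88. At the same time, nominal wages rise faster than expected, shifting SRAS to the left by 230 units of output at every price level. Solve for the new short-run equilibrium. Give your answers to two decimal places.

After both shocks: AD is Y = 2051 − 12P and SRAS is Y = 1712 + 10P.
Setting them equal: 339 = 22P, so P = 15.41.
Substituting into AD, Y = 1866.09.

P = 15.41, Y = 1866.09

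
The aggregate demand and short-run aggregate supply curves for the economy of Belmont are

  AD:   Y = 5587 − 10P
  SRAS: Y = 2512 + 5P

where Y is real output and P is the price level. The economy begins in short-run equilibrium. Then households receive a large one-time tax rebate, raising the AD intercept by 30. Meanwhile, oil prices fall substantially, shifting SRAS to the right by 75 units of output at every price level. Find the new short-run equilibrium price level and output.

After both shocks: AD is Y = 5617 − 10P and SRAS is Y = 2587 + 5P.
Setting them equal: 3030 = 15P, so P = 202.
Y = 5617 − 10·202 = 3597.

P = 202, Y = 3597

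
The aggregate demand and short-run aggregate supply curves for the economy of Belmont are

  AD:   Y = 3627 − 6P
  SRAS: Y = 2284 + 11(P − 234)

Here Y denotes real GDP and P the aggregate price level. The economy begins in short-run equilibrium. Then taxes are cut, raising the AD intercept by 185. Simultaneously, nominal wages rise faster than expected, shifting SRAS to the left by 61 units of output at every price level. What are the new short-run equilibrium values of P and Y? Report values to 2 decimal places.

After both shocks: AD is Y = 3812 − 6P and SRAS is Y = 11P − 351.
Setting them equal: 4163 = 17P, so P = 244.88.
Substituting into AD, Y = 2342.71.

P = 244.88, Y = 2342.71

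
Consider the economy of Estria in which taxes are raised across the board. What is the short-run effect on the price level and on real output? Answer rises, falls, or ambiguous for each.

This is a negative demand shock: AD shifts left.
Moving along the upward-sloping SRAS curve, P falls and Y falls.

Price level: falls; output: falls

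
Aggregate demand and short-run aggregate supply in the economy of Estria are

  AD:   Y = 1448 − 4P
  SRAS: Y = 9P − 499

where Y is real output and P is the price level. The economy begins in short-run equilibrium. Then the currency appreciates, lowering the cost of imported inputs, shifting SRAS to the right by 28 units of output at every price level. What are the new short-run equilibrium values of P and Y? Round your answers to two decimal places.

P = 147.62, Y = 857.54

This is a positive supply shock: SRAS shifts right.
New SRAS: Y = 9P − 471.
Set AD = SRAS: 1448 − 4P = 9P − 471, so 1919 = 13P and P = 147.62.
Substituting into AD, Y = 857.54.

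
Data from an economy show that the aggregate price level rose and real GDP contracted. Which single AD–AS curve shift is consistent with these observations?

P rose and Y fell. An AD shift moves P and Y in the same direction; an SRAS shift moves them in opposite directions.
Here P and Y moved in opposite directions, so the SRAS curve shifted.
Since Y fell, SRAS shifted left.

SRAS shifted left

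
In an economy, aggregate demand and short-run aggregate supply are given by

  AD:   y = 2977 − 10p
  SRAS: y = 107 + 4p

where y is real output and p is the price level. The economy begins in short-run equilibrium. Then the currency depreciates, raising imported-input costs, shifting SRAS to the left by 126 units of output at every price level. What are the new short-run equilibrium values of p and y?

p = 214, y = 837

This is a negative supply shock: SRAS shifts left.
New SRAS: y = 4p − 19.
Set AD = SRAS: 2977 − 10p = 4p − 19, so 2996 = 14p and p = 214.
y = 2977 − 10·214 = 837.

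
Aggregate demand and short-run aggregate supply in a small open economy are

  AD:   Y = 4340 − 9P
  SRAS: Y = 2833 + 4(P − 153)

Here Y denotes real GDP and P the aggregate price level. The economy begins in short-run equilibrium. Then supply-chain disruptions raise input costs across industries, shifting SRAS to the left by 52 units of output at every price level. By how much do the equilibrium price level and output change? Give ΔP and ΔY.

ΔP = +4, ΔY = -36

This is a negative supply shock: SRAS shifts left.
New SRAS: Y = 2169 + 4P.
Set AD = SRAS: 4340 − 9P = 2169 + 4P, so 2171 = 13P and P = 167.
Y = 4340 − 9·167 = 2837.
Initially P = 163, Y = 2873, so ΔP = +4 and ΔY = -36.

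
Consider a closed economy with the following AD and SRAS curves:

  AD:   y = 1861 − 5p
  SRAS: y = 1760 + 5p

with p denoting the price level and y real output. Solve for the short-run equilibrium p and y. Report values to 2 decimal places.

p = 10.10, y = 1810.50

Set AD = SRAS: 1861 − 5p = 1760 + 5p, so 101 = 10p and p = 10.10.
Substituting into AD, y = 1861 − 5p = 1810.50.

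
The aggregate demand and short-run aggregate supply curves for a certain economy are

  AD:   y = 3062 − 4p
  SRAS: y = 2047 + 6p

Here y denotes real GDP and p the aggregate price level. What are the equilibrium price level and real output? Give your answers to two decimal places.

Set AD = SRAS: 3062 − 4p = 2047 + 6p, so 1015 = 10p and p = 101.50.
Substituting into AD, y = 3062 − 4p = 2656.00.

p = 101.50, y = 2656.00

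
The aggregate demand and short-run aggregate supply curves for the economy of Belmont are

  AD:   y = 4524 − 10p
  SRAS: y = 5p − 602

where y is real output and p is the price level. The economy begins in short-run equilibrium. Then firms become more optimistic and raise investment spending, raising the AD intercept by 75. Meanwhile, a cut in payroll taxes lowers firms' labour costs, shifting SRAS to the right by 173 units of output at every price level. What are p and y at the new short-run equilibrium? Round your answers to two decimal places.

p = 335.20, y = 1247.00

After both shocks: AD is y = 4599 − 10p and SRAS is y = 5p − 429.
Setting them equal: 5028 = 15p, so p = 335.20.
Substituting into AD, y = 1247.00.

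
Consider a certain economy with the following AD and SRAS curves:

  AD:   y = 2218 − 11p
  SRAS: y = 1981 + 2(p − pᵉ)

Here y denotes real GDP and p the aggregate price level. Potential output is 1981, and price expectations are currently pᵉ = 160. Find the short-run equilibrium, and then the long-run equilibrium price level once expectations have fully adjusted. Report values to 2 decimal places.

Short run: with pᵉ = 160, SRAS is y = 1661 + 2p. Setting AD = SRAS gives 557 = 13p, so p = 42.85 and y = 2218 − 11p = 1746.69.
Output 1746.69 is below potential 1981, so over time expected prices fall and SRAS shifts right until y returns to 1981.
Long run: y = 1981 on the AD curve gives 1981 = 2218 − 11p, so p = 21.55.

Short run: p = 42.85, y = 1746.69. Long run: p = 21.55.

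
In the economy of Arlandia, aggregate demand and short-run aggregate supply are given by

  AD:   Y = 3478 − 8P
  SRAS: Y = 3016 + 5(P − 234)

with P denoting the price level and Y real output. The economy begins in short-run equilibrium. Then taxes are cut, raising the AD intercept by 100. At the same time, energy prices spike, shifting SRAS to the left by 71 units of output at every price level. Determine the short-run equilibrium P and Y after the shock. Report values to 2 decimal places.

P = 138.69, Y = 2468.46

After both shocks: AD is Y = 3578 − 8P and SRAS is Y = 1775 + 5P.
Setting them equal: 1803 = 13P, so P = 138.69.
Substituting into AD, Y = 2468.46.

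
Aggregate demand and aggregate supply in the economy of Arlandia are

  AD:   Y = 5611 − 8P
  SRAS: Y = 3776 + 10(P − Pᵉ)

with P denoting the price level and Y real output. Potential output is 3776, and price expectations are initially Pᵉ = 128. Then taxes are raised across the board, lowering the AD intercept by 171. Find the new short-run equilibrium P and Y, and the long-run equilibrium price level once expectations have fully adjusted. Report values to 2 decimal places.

Short run: P = 163.56, Y = 4131.56. Long run: P = 208.00.

AD shifts left: new AD is Y = 5440 − 8P. With Pᵉ = 128, SRAS is Y = 2496 + 10P.
Short run: 5440 − 8P = 2496 + 10P gives 2944 = 18P, so P = 163.56 and Y = 5440 − 8P = 4131.56.
Y = 4131.56 is above potential 3776; expectations adjust and SRAS shifts left until Y = 3776.
Long run: on the new AD curve, 3776 = 5440 − 8P gives P = 208.00.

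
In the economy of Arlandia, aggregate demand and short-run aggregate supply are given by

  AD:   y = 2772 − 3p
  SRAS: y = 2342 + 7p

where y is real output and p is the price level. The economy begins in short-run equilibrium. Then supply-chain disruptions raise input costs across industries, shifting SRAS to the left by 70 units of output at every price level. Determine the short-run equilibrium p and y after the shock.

p = 50, y = 2622

This is a negative supply shock: SRAS shifts left.
New SRAS: y = 2272 + 7p.
Set AD = SRAS: 2772 − 3p = 2272 + 7p, so 500 = 10p and p = 50.
y = 2772 − 3·50 = 2622.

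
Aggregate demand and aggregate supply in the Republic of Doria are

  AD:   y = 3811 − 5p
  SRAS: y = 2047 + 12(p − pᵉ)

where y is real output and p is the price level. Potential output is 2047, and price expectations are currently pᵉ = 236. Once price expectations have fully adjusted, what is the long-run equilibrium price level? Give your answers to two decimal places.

Long-run p = 352.80

Short run: with pᵉ = 236, SRAS is y = 12p − 785. Setting AD = SRAS gives 4596 = 17p, so p = 270.35 and y = 3811 − 5p = 2459.24.
Output 2459.24 is above potential 2047, so over time expected prices rise and SRAS shifts left until y returns to 2047.
Long run: y = 2047 on the AD curve gives 2047 = 3811 − 5p, so p = 352.80.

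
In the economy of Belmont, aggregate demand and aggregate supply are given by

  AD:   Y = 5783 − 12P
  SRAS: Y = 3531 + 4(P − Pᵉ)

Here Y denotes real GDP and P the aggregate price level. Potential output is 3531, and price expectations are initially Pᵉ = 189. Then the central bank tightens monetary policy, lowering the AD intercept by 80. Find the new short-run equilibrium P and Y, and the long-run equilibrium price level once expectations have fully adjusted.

Short run: P = 183, Y = 3507. Long run: P = 181.

AD shifts left: new AD is Y = 5703 − 12P. With Pᵉ = 189, SRAS is Y = 2775 + 4P.
Short run: 5703 − 12P = 2775 + 4P gives 2928 = 16P, so P = 183 and Y = 5703 − 12·183 = 3507.
Y = 3507 is below potential 3531; expectations adjust and SRAS shifts right until Y = 3531.
Long run: on the new AD curve, 3531 = 5703 − 12P gives P = 181.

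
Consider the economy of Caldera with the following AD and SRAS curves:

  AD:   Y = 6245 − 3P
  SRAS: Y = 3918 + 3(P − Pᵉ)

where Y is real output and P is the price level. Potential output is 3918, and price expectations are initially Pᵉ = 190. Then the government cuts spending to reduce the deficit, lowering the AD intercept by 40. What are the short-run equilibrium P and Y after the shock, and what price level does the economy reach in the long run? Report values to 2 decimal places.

AD shifts left: new AD is Y = 6205 − 3P. With Pᵉ = 190, SRAS is Y = 3348 + 3P.
Short run: 6205 − 3P = 3348 + 3P gives 2857 = 6P, so P = 476.17 and Y = 6205 − 3P = 4776.50.
Y = 4776.50 is above potential 3918; expectations adjust and SRAS shifts left until Y = 3918.
Long run: on the new AD curve, 3918 = 6205 − 3P gives P = 762.33.

Short run: P = 476.17, Y = 4776.50. Long run: P = 762.33.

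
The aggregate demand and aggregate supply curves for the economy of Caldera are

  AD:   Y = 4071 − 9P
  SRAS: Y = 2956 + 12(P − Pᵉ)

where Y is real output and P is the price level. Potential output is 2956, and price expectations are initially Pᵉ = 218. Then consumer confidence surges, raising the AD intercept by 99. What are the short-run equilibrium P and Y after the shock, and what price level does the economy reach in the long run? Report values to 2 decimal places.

Short run: P = 182.38, Y = 2528.57. Long run: P = 134.89.

AD shifts right: new AD is Y = 4170 − 9P. With Pᵉ = 218, SRAS is Y = 340 + 12P.
Short run: 4170 − 9P = 340 + 12P gives 3830 = 21P, so P = 182.38 and Y = 4170 − 9P = 2528.57.
Y = 2528.57 is below potential 2956; expectations adjust and SRAS shifts right until Y = 2956.
Long run: on the new AD curve, 2956 = 4170 − 9P gives P = 134.89.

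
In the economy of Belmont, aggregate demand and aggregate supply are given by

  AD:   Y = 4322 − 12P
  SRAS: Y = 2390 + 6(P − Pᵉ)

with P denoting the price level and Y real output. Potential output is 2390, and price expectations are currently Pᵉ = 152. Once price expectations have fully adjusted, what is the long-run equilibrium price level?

Long-run P = 161

Short run: with Pᵉ = 152, SRAS is Y = 1478 + 6P. Setting AD = SRAS gives 2844 = 18P, so P = 158 and Y = 4322 − 12·158 = 2426.
Output 2426 is above potential 2390, so over time expected prices rise and SRAS shifts left until Y returns to 2390.
Long run: Y = 2390 on the AD curve gives 2390 = 4322 − 12P, so P = 161.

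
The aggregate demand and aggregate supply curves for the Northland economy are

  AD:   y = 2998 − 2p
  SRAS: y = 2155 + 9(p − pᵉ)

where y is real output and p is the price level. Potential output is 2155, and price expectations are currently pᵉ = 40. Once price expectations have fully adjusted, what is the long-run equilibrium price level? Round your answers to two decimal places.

Short run: with pᵉ = 40, SRAS is y = 1795 + 9p. Setting AD = SRAS gives 1203 = 11p, so p = 109.36 and y = 2998 − 2p = 2779.27.
Output 2779.27 is above potential 2155, so over time expected prices rise and SRAS shifts left until y returns to 2155.
Long run: y = 2155 on the AD curve gives 2155 = 2998 − 2p, so p = 421.50.

Long-run p = 421.50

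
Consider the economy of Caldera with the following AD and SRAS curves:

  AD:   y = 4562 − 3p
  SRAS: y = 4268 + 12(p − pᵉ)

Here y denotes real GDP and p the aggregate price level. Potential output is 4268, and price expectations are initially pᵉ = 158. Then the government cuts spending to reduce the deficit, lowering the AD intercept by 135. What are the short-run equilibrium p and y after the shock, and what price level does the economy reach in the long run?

AD shifts left: new AD is y = 4427 − 3p. With pᵉ = 158, SRAS is y = 2372 + 12p.
Short run: 4427 − 3p = 2372 + 12p gives 2055 = 15p, so p = 137 and y = 4427 − 3·137 = 4016.
y = 4016 is below potential 4268; expectations adjust and SRAS shifts right until y = 4268.
Long run: on the new AD curve, 4268 = 4427 − 3p gives p = 53.

Short run: p = 137, y = 4016. Long run: p = 53.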